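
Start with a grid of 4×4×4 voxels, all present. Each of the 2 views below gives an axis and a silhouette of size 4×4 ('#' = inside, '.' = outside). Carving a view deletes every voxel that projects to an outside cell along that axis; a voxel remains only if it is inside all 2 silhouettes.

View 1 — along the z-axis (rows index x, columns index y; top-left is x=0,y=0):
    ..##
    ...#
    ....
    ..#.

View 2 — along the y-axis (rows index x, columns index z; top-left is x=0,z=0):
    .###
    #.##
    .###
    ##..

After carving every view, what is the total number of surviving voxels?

start: 4×4×4 = 64 voxels
  1. axis=2 (XY plane), |mask|=4  ⇒  voxels=16
  2. axis=1 (XZ plane), |mask|=11  ⇒  voxels=11

remaining voxels: 11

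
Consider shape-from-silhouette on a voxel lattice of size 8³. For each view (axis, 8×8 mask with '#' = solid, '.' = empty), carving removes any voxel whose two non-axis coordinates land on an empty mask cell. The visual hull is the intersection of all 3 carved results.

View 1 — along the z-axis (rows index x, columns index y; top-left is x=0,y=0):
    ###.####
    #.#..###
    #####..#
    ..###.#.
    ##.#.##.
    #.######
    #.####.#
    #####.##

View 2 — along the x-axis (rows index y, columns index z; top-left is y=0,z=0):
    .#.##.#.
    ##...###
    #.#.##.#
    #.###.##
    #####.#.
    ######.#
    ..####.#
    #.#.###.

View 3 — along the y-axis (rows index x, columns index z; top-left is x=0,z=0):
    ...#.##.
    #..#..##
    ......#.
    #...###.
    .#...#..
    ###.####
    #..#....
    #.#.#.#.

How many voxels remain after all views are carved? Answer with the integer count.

before carving: 512 voxels (8×8×8)
  1. axis=2 (XY plane), |mask|=47  ⇒  voxels=376
  2. axis=0 (YZ plane), |mask|=43  ⇒  voxels=250
  3. axis=1 (XZ plane), |mask|=27  ⇒  voxels=109

109 voxels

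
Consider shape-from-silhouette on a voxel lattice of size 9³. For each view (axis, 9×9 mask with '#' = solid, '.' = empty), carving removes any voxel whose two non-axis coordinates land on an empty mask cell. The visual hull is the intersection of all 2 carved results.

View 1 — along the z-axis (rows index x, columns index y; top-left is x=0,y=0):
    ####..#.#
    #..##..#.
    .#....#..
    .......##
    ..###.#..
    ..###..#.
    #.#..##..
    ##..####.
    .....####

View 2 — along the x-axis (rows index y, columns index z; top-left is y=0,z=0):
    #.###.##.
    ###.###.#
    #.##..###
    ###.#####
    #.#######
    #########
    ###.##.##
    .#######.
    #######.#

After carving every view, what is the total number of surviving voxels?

initial block: 9^3 = 729
V1 z: intersect with XY mask (36 set) -- 324 left
V2 x: intersect with YZ mask (66 set) -- 261 left

|visual hull| = 261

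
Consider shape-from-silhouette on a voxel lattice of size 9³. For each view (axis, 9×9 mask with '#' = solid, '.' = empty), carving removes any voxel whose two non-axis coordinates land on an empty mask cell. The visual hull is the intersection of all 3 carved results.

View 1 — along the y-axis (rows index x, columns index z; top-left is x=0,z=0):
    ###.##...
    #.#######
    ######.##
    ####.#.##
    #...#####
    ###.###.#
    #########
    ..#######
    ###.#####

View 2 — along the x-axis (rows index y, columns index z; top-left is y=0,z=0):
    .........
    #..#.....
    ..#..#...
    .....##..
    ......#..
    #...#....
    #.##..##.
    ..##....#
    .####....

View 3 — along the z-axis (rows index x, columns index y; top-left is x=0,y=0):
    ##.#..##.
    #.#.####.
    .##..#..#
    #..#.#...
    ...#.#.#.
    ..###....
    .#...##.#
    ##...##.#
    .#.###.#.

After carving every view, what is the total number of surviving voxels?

|visual hull| = 70

start: 9×9×9 = 729 voxels
  1. axis=1 (XZ plane), |mask|=65  ⇒  voxels=585
  2. axis=0 (YZ plane), |mask|=21  ⇒  voxels=149
  3. axis=2 (XY plane), |mask|=38  ⇒  voxels=70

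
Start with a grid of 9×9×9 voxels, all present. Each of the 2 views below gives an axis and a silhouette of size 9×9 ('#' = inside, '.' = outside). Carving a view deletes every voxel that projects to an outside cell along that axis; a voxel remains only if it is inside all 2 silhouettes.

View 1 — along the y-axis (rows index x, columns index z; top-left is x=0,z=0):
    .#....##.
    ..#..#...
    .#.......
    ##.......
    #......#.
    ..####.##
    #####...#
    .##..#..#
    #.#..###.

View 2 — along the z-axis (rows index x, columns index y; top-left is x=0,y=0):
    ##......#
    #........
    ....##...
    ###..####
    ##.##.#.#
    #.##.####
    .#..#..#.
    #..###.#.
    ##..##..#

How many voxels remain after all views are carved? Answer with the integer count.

voxel count = 144

full grid |V| = 729
carve view 1 (along y, XZ-mask fill 31/81): 279 voxels remain
carve view 2 (along z, XY-mask fill 39/81): 144 voxels remain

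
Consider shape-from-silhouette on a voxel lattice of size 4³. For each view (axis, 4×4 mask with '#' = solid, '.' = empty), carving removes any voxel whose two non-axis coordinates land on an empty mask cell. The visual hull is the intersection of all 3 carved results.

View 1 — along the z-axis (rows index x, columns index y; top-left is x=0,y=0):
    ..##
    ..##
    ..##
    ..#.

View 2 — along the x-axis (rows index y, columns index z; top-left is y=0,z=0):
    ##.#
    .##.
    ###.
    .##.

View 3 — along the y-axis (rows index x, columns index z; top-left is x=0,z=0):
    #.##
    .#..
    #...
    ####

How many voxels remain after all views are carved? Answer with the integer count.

remaining voxels: 9

before carving: 64 voxels (4×4×4)
[1] z-view keeps 7 columns → grid now 28
[2] x-view keeps 10 columns → grid now 18
[3] y-view keeps 9 columns → grid now 9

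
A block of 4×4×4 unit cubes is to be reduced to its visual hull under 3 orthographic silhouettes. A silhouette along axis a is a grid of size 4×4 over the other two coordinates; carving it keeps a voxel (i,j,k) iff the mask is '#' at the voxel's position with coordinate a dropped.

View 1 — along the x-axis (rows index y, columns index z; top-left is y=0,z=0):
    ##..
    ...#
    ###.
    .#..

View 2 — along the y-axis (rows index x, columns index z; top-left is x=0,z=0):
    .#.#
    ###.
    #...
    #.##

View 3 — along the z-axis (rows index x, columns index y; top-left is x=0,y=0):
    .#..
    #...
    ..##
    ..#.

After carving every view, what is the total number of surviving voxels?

before carving: 64 voxels (4×4×4)
[1] x-view keeps 7 columns → grid now 28
[2] y-view keeps 9 columns → grid now 16
[3] z-view keeps 5 columns → grid now 6

|visual hull| = 6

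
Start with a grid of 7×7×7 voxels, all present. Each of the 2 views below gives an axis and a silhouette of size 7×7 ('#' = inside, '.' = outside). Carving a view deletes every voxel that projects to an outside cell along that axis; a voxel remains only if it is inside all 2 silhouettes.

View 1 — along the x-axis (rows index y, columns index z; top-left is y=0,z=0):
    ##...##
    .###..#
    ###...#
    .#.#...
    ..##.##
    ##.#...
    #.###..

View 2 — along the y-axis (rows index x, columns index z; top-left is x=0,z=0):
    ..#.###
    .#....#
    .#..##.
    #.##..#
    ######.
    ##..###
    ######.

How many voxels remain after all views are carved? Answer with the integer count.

voxel count = 103

full grid |V| = 343
[1] x-view keeps 25 columns → grid now 175
[2] y-view keeps 30 columns → grid now 103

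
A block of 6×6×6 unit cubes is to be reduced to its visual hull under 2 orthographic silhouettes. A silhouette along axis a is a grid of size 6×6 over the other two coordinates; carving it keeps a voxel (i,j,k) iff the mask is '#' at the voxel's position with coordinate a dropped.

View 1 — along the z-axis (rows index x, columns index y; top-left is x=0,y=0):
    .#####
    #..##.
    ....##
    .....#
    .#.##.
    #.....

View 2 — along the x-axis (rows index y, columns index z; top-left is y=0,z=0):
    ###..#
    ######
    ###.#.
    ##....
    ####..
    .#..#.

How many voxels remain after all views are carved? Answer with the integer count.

voxel count = 52

before carving: 216 voxels (6×6×6)
[1] z-view keeps 15 columns → grid now 90
[2] x-view keeps 22 columns → grid now 52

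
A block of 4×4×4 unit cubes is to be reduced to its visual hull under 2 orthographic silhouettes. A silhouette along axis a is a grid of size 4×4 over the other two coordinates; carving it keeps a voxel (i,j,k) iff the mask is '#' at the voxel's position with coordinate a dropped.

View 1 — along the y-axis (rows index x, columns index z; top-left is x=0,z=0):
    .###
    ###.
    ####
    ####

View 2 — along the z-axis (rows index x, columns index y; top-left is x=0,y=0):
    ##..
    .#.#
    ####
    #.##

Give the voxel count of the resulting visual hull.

40 voxels

start: 4×4×4 = 64 voxels
step 1: project along y, AND mask (14/16) → |grid| = 56
step 2: project along z, AND mask (11/16) → |grid| = 40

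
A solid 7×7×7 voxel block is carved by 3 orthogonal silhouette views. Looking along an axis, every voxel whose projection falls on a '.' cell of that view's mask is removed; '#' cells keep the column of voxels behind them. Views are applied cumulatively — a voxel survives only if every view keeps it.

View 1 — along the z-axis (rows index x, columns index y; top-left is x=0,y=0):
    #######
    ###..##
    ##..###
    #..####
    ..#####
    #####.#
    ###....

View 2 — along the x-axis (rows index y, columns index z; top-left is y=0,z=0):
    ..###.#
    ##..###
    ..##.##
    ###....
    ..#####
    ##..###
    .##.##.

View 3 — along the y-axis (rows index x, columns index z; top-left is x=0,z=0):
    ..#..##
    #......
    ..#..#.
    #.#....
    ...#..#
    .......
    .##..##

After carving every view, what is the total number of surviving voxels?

initial block: 7^3 = 343
[1] z-view keeps 36 columns → grid now 252
[2] x-view keeps 30 columns → grid now 155
[3] y-view keeps 14 columns → grid now 43

43 voxels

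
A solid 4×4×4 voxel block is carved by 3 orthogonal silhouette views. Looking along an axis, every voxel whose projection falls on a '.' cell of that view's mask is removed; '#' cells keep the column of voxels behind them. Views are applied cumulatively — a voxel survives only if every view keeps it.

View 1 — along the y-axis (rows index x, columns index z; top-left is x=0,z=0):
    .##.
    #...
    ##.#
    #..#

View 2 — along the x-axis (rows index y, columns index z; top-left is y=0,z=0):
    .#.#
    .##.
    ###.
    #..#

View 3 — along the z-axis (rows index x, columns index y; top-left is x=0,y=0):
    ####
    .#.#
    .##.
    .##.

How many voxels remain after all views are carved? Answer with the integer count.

full grid |V| = 64
carve view 1 (along y, XZ-mask fill 8/16): 32 voxels remain
carve view 2 (along x, YZ-mask fill 9/16): 18 voxels remain
carve view 3 (along z, XY-mask fill 10/16): 10 voxels remain

voxel count = 10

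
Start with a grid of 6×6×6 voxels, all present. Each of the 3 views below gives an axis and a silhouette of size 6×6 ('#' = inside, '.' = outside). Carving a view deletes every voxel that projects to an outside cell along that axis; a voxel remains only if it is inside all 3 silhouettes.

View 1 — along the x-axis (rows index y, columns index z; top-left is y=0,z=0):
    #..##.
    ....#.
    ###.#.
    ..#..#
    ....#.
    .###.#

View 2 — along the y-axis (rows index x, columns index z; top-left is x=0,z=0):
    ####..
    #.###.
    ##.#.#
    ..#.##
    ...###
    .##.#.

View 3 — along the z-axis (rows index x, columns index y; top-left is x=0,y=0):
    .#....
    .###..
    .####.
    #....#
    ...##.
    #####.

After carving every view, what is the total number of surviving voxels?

|visual hull| = 20

full grid |V| = 216
after view 1 [x-axis, 15 of 36 cells solid] → remaining = 90
after view 2 [y-axis, 21 of 36 cells solid] → remaining = 54
after view 3 [z-axis, 17 of 36 cells solid] → remaining = 20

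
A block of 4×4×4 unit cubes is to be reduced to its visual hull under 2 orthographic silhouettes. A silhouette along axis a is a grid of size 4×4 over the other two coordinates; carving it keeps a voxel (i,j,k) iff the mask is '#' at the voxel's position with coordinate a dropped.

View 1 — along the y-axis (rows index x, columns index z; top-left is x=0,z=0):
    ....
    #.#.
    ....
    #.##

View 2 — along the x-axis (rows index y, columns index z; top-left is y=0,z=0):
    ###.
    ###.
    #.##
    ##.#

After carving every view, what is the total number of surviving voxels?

|visual hull| = 16

full grid |V| = 64
carve view 1 (along y, XZ-mask fill 5/16): 20 voxels remain
carve view 2 (along x, YZ-mask fill 12/16): 16 voxels remain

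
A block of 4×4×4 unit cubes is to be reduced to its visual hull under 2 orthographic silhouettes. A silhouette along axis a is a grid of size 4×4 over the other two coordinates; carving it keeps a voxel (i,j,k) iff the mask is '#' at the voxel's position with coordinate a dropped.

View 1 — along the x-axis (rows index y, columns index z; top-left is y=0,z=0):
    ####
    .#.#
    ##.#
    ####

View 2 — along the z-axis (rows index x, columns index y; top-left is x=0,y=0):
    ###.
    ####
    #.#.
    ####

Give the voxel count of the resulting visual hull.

voxel count = 42

initial block: 4^3 = 64
carve view 1 (along x, YZ-mask fill 13/16): 52 voxels remain
carve view 2 (along z, XY-mask fill 13/16): 42 voxels remain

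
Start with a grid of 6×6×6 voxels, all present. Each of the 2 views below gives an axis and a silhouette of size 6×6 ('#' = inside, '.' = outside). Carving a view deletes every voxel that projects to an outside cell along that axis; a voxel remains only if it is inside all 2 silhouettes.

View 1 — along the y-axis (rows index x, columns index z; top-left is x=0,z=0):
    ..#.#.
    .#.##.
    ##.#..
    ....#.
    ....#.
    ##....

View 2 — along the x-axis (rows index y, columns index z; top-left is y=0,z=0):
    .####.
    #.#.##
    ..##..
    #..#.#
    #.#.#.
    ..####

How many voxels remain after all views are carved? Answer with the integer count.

before carving: 216 voxels (6×6×6)
  1. axis=1 (XZ plane), |mask|=12  ⇒  voxels=72
  2. axis=0 (YZ plane), |mask|=20  ⇒  voxels=38

38 voxels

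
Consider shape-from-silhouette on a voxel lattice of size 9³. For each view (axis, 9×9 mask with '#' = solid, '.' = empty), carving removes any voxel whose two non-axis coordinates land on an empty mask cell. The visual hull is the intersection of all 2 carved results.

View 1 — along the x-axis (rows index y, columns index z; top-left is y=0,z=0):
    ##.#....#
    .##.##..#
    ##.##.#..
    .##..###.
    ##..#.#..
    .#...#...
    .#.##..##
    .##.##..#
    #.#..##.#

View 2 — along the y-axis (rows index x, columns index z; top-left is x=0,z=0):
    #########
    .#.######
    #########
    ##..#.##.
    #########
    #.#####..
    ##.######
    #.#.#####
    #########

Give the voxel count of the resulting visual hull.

|visual hull| = 305

start: 9×9×9 = 729 voxels
carve view 1 (along x, YZ-mask fill 40/81): 360 voxels remain
carve view 2 (along y, XZ-mask fill 69/81): 305 voxels remain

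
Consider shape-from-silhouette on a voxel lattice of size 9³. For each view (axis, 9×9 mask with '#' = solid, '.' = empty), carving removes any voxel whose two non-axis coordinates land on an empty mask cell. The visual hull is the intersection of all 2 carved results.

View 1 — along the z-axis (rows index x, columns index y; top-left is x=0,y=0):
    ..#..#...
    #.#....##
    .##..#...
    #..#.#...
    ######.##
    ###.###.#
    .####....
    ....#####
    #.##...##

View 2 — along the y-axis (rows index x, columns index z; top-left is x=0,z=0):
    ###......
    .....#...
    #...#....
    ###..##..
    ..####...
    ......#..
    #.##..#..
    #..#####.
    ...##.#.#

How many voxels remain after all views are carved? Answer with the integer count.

136 voxels

full grid |V| = 729
  1. axis=2 (XY plane), |mask|=41  ⇒  voxels=369
  2. axis=1 (XZ plane), |mask|=30  ⇒  voxels=136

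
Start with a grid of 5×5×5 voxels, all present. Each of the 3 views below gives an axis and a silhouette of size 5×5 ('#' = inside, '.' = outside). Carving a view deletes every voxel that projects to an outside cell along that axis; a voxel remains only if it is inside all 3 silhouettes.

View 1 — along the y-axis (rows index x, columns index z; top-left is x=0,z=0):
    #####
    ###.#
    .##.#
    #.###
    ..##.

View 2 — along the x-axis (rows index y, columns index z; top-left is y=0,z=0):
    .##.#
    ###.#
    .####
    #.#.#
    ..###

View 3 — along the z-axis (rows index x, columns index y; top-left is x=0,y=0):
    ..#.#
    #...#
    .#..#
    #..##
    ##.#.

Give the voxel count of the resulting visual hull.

remaining voxels: 28

start: 5×5×5 = 125 voxels
V1 y: intersect with XZ mask (18 set) -- 90 left
V2 x: intersect with YZ mask (17 set) -- 66 left
V3 z: intersect with XY mask (12 set) -- 28 left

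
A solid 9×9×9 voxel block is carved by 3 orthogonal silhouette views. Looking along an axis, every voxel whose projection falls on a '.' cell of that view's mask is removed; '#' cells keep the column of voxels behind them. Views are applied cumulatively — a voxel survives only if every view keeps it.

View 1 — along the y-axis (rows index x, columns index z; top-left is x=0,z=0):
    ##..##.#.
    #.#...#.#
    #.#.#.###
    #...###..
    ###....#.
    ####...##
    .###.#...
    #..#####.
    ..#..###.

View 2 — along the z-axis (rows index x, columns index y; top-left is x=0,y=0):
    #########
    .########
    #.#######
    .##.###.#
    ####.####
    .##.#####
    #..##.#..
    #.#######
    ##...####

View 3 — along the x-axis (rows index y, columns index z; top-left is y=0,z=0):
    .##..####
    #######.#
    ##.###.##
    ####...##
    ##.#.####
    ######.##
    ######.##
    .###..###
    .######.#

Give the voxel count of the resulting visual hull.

|visual hull| = 238

before carving: 729 voxels (9×9×9)
[1] y-view keeps 43 columns → grid now 387
[2] z-view keeps 64 columns → grid now 311
[3] x-view keeps 63 columns → grid now 238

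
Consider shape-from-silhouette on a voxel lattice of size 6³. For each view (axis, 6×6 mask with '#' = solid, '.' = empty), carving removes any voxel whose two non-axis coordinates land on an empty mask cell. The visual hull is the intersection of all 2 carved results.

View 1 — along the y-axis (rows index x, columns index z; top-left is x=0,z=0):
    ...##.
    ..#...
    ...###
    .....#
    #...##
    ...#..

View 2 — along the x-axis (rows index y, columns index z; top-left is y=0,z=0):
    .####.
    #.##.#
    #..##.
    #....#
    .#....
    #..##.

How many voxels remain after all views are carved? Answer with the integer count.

voxel count = 33

full grid |V| = 216
  1. axis=1 (XZ plane), |mask|=11  ⇒  voxels=66
  2. axis=0 (YZ plane), |mask|=17  ⇒  voxels=33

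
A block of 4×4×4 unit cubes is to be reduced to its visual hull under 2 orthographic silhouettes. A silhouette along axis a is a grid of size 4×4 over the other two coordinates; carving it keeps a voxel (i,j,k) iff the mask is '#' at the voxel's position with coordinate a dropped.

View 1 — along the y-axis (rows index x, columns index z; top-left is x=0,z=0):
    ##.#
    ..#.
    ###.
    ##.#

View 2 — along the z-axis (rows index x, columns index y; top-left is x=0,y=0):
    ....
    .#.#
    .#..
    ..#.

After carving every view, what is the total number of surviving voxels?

start: 4×4×4 = 64 voxels
after view 1 [y-axis, 10 of 16 cells solid] → remaining = 40
after view 2 [z-axis, 4 of 16 cells solid] → remaining = 8

voxel count = 8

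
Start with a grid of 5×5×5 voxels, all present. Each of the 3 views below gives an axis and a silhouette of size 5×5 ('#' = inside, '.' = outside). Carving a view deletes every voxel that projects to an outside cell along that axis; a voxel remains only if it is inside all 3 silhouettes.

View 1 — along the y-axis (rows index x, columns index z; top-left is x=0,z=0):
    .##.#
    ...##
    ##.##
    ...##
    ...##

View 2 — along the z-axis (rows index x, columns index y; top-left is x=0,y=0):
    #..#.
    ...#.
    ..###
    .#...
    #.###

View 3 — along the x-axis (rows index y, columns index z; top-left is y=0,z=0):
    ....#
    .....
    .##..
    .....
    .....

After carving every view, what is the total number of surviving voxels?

full grid |V| = 125
  1. axis=1 (XZ plane), |mask|=13  ⇒  voxels=65
  2. axis=2 (XY plane), |mask|=11  ⇒  voxels=30
  3. axis=0 (YZ plane), |mask|=3  ⇒  voxels=3

voxel count = 3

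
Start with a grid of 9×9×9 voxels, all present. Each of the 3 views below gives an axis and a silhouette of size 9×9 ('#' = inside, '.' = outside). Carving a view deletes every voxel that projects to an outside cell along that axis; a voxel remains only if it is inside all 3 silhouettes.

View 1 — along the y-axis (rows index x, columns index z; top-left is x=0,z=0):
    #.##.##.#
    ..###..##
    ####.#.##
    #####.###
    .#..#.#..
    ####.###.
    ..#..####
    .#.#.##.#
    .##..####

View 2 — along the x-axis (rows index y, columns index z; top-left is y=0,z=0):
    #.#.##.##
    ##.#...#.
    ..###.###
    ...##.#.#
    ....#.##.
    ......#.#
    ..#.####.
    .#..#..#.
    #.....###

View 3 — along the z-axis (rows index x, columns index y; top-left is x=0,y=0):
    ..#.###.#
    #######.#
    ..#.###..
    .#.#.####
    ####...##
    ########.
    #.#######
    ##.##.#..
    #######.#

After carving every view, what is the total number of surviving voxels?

start: 9×9×9 = 729 voxels
[1] y-view keeps 52 columns → grid now 468
[2] x-view keeps 37 columns → grid now 212
[3] z-view keeps 58 columns → grid now 152

voxel count = 152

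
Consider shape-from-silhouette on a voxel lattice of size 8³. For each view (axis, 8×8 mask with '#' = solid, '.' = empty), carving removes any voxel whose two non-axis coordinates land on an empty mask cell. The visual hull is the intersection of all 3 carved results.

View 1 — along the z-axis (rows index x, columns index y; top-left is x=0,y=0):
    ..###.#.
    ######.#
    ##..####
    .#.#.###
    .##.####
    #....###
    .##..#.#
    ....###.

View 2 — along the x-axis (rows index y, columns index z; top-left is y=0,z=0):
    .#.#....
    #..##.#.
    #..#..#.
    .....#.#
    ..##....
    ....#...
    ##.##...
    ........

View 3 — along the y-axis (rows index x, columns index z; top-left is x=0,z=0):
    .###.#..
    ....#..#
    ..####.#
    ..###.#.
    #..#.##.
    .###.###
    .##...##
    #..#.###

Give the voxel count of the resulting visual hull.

initial block: 8^3 = 512
step 1: project along z, AND mask (39/64) → |grid| = 312
step 2: project along x, AND mask (18/64) → |grid| = 85
step 3: project along y, AND mask (34/64) → |grid| = 41

voxel count = 41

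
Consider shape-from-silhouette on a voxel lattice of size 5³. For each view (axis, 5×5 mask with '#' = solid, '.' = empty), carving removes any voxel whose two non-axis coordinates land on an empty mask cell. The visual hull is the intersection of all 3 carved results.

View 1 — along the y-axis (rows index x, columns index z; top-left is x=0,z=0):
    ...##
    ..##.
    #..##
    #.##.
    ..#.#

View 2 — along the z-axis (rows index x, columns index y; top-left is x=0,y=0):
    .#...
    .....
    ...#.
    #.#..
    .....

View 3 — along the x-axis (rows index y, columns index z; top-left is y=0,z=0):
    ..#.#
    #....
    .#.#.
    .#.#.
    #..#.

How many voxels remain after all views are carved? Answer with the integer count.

initial block: 5^3 = 125
carve view 1 (along y, XZ-mask fill 12/25): 60 voxels remain
carve view 2 (along z, XY-mask fill 4/25): 11 voxels remain
carve view 3 (along x, YZ-mask fill 9/25): 3 voxels remain

|visual hull| = 3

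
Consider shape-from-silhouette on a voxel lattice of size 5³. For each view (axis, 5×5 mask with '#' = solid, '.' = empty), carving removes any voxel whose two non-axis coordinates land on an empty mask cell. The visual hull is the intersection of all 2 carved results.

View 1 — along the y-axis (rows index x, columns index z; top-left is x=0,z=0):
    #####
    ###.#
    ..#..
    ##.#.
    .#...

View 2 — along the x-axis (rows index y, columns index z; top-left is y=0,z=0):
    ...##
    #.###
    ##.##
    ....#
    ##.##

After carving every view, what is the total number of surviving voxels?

full grid |V| = 125
step 1: project along y, AND mask (14/25) → |grid| = 70
step 2: project along x, AND mask (15/25) → |grid| = 38

remaining voxels: 38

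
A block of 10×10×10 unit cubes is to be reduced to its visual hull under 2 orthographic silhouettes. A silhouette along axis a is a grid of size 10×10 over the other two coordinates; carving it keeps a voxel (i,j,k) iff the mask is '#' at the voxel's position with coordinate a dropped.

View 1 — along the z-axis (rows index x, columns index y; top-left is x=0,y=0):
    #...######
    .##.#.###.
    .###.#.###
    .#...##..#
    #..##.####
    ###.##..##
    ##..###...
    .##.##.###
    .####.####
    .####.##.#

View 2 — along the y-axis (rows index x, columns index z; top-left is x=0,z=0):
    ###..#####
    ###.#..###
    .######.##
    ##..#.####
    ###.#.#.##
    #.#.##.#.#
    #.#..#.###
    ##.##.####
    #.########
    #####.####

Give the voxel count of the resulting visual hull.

start: 10×10×10 = 1000 voxels
  1. axis=2 (XY plane), |mask|=65  ⇒  voxels=650
  2. axis=1 (XZ plane), |mask|=75  ⇒  voxels=494

494 voxels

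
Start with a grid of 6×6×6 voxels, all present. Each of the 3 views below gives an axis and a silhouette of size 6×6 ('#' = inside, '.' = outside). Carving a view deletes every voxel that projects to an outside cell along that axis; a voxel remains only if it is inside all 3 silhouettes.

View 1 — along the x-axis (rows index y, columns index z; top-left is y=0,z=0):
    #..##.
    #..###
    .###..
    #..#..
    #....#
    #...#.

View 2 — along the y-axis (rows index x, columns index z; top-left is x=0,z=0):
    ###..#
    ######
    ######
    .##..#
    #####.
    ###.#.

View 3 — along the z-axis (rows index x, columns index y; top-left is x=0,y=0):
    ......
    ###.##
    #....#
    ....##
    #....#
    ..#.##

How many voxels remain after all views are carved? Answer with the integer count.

remaining voxels: 30

initial block: 6^3 = 216
after view 1 [x-axis, 16 of 36 cells solid] → remaining = 96
after view 2 [y-axis, 28 of 36 cells solid] → remaining = 69
after view 3 [z-axis, 14 of 36 cells solid] → remaining = 30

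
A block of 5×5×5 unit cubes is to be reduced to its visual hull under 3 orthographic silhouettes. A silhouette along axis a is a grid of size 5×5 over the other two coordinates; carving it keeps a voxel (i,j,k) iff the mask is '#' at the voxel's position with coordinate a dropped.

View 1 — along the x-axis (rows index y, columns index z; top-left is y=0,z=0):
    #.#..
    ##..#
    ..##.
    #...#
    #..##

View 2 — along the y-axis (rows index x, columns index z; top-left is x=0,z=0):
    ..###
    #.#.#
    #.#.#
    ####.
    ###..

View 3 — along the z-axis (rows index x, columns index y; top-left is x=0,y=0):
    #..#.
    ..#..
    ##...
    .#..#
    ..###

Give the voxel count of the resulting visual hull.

initial block: 5^3 = 125
after view 1 [x-axis, 12 of 25 cells solid] → remaining = 60
after view 2 [y-axis, 16 of 25 cells solid] → remaining = 41
after view 3 [z-axis, 10 of 25 cells solid] → remaining = 14

voxel count = 14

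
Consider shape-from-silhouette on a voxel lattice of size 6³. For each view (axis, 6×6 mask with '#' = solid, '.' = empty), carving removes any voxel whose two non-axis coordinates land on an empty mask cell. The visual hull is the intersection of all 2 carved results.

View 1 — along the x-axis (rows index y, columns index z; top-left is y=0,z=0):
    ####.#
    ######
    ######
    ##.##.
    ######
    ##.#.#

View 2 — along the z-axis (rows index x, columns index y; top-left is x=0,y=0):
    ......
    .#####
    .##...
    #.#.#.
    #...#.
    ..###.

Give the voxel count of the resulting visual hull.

before carving: 216 voxels (6×6×6)
after view 1 [x-axis, 31 of 36 cells solid] → remaining = 186
after view 2 [z-axis, 15 of 36 cells solid] → remaining = 82

voxel count = 82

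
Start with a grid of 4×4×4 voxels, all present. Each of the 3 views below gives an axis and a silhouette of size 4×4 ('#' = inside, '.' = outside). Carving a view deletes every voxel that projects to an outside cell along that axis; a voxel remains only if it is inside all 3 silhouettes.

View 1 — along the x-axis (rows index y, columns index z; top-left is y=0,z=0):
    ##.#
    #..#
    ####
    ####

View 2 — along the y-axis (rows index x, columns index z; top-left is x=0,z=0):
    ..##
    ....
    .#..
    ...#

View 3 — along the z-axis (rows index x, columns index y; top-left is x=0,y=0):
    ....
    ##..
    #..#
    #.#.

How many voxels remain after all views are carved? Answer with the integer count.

|visual hull| = 4

start: 4×4×4 = 64 voxels
[1] x-view keeps 13 columns → grid now 52
[2] y-view keeps 4 columns → grid now 13
[3] z-view keeps 6 columns → grid now 4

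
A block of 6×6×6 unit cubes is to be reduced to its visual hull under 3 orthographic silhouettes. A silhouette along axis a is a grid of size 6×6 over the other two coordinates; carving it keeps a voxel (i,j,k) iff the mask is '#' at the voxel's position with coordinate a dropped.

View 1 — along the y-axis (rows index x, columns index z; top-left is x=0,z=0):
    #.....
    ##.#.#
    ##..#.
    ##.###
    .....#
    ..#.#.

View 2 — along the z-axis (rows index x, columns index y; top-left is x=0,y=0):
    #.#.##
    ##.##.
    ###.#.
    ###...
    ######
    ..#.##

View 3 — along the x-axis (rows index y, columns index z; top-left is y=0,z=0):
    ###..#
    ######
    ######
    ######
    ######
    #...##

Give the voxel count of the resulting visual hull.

initial block: 6^3 = 216
[1] y-view keeps 16 columns → grid now 96
[2] z-view keeps 24 columns → grid now 59
[3] x-view keeps 31 columns → grid now 54

|visual hull| = 54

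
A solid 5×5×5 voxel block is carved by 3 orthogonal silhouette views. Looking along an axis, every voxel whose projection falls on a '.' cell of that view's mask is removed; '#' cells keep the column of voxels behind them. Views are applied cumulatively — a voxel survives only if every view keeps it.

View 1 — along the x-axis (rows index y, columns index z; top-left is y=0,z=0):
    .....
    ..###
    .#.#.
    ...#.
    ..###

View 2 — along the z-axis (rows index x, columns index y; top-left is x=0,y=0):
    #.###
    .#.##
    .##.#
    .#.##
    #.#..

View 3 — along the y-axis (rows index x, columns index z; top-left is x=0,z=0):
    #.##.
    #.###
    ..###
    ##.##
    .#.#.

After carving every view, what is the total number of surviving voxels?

|visual hull| = 25

start: 5×5×5 = 125 voxels
after view 1 [x-axis, 9 of 25 cells solid] → remaining = 45
after view 2 [z-axis, 15 of 25 cells solid] → remaining = 30
after view 3 [y-axis, 16 of 25 cells solid] → remaining = 25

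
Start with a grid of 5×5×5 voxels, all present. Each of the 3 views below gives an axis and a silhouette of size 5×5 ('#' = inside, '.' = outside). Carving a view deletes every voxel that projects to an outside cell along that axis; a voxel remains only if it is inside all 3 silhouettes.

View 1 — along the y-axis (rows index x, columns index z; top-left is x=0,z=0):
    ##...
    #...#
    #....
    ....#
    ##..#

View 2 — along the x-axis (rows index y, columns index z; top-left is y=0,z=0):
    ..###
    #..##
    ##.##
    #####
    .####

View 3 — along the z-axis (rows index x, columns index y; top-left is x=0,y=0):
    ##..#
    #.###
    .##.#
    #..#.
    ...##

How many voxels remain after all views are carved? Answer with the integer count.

17 voxels

initial block: 5^3 = 125
V1 y: intersect with XZ mask (9 set) -- 45 left
V2 x: intersect with YZ mask (19 set) -- 33 left
V3 z: intersect with XY mask (14 set) -- 17 left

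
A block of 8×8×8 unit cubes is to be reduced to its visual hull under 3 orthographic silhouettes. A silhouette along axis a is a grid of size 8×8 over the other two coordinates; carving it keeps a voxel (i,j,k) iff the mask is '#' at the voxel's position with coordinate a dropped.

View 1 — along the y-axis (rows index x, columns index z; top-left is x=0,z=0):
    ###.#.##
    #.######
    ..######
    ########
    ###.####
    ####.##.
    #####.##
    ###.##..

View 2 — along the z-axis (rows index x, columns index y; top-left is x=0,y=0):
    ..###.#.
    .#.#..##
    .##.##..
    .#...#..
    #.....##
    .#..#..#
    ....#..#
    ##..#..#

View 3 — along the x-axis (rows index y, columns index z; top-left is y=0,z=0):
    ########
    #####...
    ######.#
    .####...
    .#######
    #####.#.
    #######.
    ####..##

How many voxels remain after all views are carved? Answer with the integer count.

voxel count = 125

start: 8×8×8 = 512 voxels
[1] y-view keeps 52 columns → grid now 416
[2] z-view keeps 26 columns → grid now 165
[3] x-view keeps 50 columns → grid now 125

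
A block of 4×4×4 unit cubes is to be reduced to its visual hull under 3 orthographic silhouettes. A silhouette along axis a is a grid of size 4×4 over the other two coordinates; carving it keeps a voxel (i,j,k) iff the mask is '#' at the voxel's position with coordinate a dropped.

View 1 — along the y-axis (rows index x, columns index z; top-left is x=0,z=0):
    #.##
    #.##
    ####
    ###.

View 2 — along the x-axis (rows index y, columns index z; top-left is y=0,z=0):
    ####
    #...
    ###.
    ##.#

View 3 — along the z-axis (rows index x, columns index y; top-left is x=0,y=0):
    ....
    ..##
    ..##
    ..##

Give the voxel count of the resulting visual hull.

|visual hull| = 15

before carving: 64 voxels (4×4×4)
  1. axis=1 (XZ plane), |mask|=13  ⇒  voxels=52
  2. axis=0 (YZ plane), |mask|=11  ⇒  voxels=36
  3. axis=2 (XY plane), |mask|=6  ⇒  voxels=15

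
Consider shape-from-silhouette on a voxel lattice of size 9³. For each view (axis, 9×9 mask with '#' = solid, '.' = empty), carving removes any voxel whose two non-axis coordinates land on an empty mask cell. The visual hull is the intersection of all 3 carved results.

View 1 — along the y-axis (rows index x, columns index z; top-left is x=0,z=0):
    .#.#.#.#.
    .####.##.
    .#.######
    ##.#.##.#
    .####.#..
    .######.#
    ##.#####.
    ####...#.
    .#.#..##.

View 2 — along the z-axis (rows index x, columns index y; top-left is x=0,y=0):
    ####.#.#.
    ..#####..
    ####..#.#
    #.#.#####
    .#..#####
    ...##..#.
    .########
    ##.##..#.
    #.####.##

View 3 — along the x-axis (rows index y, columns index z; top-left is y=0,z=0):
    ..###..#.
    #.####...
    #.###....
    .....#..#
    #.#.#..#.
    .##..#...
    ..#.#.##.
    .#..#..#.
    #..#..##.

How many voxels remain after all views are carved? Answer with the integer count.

voxel count = 113

full grid |V| = 729
  1. axis=1 (XZ plane), |mask|=51  ⇒  voxels=459
  2. axis=2 (XY plane), |mask|=53  ⇒  voxels=298
  3. axis=0 (YZ plane), |mask|=33  ⇒  voxels=113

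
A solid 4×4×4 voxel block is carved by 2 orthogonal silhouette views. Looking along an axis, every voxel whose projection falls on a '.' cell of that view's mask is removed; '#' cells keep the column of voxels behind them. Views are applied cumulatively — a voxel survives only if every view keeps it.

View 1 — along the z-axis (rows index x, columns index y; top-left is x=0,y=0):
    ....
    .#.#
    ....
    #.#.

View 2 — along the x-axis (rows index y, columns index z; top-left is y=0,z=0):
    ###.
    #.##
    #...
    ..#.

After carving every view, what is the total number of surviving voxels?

start: 4×4×4 = 64 voxels
step 1: project along z, AND mask (4/16) → |grid| = 16
step 2: project along x, AND mask (8/16) → |grid| = 8

remaining voxels: 8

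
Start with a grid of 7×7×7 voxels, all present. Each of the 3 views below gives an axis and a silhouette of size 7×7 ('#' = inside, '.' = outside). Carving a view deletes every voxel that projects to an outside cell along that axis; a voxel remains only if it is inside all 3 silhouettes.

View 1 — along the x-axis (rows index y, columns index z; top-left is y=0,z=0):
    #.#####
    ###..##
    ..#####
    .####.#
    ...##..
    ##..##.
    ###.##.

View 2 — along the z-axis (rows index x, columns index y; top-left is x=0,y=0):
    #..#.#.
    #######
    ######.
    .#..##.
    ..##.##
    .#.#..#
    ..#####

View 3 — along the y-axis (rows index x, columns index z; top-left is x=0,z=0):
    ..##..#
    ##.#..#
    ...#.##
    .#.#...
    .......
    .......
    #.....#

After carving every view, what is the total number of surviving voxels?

start: 7×7×7 = 343 voxels
V1 x: intersect with YZ mask (32 set) -- 224 left
V2 z: intersect with XY mask (31 set) -- 140 left
V3 y: intersect with XZ mask (14 set) -- 41 left

41 voxels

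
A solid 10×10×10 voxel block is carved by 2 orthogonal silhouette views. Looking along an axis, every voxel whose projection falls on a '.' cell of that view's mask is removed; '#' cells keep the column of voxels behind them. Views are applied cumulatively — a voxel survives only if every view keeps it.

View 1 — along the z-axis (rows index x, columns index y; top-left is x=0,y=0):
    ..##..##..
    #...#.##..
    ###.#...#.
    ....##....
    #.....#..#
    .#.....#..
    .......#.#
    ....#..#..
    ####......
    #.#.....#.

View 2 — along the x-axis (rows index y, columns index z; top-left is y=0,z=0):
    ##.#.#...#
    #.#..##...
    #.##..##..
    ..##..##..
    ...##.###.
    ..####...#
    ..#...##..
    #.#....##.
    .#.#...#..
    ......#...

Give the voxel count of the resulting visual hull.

127 voxels

initial block: 10^3 = 1000
after view 1 [z-axis, 31 of 100 cells solid] → remaining = 310
after view 2 [x-axis, 39 of 100 cells solid] → remaining = 127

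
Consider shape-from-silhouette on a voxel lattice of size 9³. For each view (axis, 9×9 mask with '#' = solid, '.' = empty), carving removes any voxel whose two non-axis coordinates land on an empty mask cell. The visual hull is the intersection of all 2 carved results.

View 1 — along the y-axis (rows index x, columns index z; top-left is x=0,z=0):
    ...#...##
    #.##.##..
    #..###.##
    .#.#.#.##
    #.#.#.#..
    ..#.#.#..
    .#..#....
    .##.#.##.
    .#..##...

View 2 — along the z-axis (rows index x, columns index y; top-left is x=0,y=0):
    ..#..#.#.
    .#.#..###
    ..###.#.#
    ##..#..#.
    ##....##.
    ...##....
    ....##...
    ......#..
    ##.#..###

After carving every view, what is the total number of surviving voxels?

|visual hull| = 133

full grid |V| = 729
V1 y: intersect with XZ mask (36 set) -- 324 left
V2 z: intersect with XY mask (32 set) -- 133 left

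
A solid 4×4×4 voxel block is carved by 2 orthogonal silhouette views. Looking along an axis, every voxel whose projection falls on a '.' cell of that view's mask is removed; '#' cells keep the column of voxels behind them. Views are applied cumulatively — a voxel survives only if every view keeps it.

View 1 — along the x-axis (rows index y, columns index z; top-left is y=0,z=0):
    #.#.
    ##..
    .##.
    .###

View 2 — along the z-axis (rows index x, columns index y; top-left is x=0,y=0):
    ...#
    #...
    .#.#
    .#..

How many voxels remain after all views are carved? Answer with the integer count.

before carving: 64 voxels (4×4×4)
after view 1 [x-axis, 9 of 16 cells solid] → remaining = 36
after view 2 [z-axis, 5 of 16 cells solid] → remaining = 12

remaining voxels: 12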